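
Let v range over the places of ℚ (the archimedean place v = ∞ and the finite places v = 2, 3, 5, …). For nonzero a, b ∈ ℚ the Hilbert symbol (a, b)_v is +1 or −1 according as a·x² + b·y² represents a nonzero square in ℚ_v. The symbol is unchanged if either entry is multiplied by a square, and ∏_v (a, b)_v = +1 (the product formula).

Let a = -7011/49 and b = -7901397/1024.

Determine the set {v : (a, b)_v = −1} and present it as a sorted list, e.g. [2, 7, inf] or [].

[19, inf]

Mod squares: a ≡ -779, b ≡ -17917. Check v ∈ {∞, 2, 3, 7, 19, 23, 41}.
v=∞: -779 < 0 and -17917 < 0  ⇒  (a,b)_∞ = -1.
v=41: a=41^1·(≡35), b=41^1·(≡17) mod 41; (35|41)=-1, (17|41)=-1; (−1)^{1·1·20}·(-1)^1·(-1)^1 = +1.
v=2: v_2(a)=0, v_2(b)=-10; units ≡ 5, 3 (mod 8); ε·ε+αω+βω = 0·1+0·1+-10·1 ≡ 0  ⇒  (a,b)_2 = +1.
v=7: a=7^-2·(≡3), b=7^2·(≡3) mod 7; (3|7)=-1, (3|7)=-1; (−1)^{-2·2·3}·(-1)^2·(-1)^-2 = +1.
v=19: a=19^1·(≡1), b=19^1·(≡5) mod 19; (1|19)=+1, (5|19)=+1; (−1)^{1·1·9}·(+1)^1·(+1)^1 = -1.
v=3: a=3^2·(≡1), b=3^2·(≡2) mod 3; (1|3)=+1, (2|3)=-1; (−1)^{2·2·1}·(+1)^2·(-1)^2 = +1.
v=23: a=23^0·(≡9), b=23^1·(≡1) mod 23; (9|23)=+1, (1|23)=+1; (−1)^{0·1·11}·(+1)^1·(+1)^0 = +1.
(-779, -17917 / ℚ) ramifies at {19, ∞}: a division algebra.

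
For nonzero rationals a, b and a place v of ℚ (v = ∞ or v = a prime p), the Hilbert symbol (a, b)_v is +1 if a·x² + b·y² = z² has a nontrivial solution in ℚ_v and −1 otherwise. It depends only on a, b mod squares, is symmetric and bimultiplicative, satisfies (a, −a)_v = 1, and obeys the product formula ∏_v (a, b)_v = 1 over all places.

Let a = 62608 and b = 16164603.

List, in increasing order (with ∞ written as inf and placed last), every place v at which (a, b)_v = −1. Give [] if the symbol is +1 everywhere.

[7, 17]

(a, b) ≡ (3913, 199563) mod (ℚ^×)²; places V = {2, 3, 7, 13, 17, 43, ∞}.
(a,b)_2: α=4, β=0; u≡1, v≡3 (mod 8); ε(u)ε(v)=0·1, αω(v)=4·1, βω(u)=0·0; sum ≡ 0  ⇒  +1.
(a,b)_3: α=0, u≡1; β=5, v≡2 (mod 3); (1|3)=+1, (2|3)=-1; sign (−1)^0·+1^5·-1^0 = +1.
(a,b)_7: α=1, u≡5; β=1, v≡6 (mod 7); (5|7)=-1, (6|7)=-1; sign (−1)^1·-1^1·-1^1 = -1.
(a,b)_13: α=1, u≡6; β=1, v≡7 (mod 13); (6|13)=-1, (7|13)=-1; sign (−1)^0·-1^1·-1^1 = +1.
(a,b)_∞: sgn(3913)=+, sgn(199563)=+, so +1.
(a,b)_17: α=0, u≡14; β=1, v≡15 (mod 17); (14|17)=-1, (15|17)=+1; sign (−1)^0·-1^1·+1^0 = -1.
(a,b)_43: α=1, u≡37; β=1, v≡15 (mod 43); (37|43)=-1, (15|43)=+1; sign (−1)^1·-1^1·+1^1 = +1.
(3913, 199563 / ℚ) ramifies at {7, 17}: a division algebra.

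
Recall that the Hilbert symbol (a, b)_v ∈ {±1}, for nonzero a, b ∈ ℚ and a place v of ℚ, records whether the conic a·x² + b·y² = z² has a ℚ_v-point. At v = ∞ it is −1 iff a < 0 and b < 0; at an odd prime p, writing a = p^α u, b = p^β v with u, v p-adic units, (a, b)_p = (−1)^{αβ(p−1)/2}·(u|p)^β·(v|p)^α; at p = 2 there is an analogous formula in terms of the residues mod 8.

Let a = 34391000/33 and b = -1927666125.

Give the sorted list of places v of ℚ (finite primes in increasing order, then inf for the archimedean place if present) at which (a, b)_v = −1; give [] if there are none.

[11, 17]

(a, b) ≡ (39270, -5) mod (ℚ^×)²; places V = {2, 3, 5, 7, 11, 17, ∞}.
(a,b)_3: α=-1, u≡1; β=2, v≡1 (mod 3); (1|3)=+1, (1|3)=+1; sign (−1)^0·+1^2·+1^-1 = +1.
(a,b)_∞: sgn(39270)=+, sgn(-5)=−, so +1.
(a,b)_17: α=3, u≡4; β=2, v≡12 (mod 17); (4|17)=+1, (12|17)=-1; sign (−1)^0·+1^2·-1^3 = -1.
(a,b)_5: α=3, u≡1; β=3, v≡1 (mod 5); (1|5)=+1, (1|5)=+1; sign (−1)^0·+1^3·+1^3 = +1.
(a,b)_11: α=-1, u≡2; β=2, v≡10 (mod 11); (2|11)=-1, (10|11)=-1; sign (−1)^0·-1^2·-1^-1 = -1.
(a,b)_2: α=3, β=0; u≡3, v≡3 (mod 8); ε(u)ε(v)=1·1, αω(v)=3·1, βω(u)=0·1; sum ≡ 0  ⇒  +1.
(a,b)_7: α=1, u≡3; β=2, v≡1 (mod 7); (3|7)=-1, (1|7)=+1; sign (−1)^0·-1^2·+1^1 = +1.
Ram(39270, -5) = {11, 17}; no ℚ_11-point on the conic.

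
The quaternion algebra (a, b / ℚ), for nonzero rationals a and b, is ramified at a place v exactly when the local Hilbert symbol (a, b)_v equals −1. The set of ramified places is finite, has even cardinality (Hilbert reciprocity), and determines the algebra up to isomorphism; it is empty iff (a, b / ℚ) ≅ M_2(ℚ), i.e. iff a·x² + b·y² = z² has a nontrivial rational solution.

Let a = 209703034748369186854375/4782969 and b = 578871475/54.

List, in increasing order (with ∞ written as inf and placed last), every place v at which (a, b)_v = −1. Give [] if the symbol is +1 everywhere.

[]

(a, b) ≡ (7, 1554) mod (ℚ^×)²; places V = {2, 3, 5, 7, 13, 23, 37, ∞}.
(a,b)_2: α=0, β=-1; u≡7, v≡1 (mod 8); ε(u)ε(v)=1·0, αω(v)=0·0, βω(u)=-1·0; sum ≡ 0  ⇒  +1.
(a,b)_5: α=4, u≡3; β=2, v≡1 (mod 5); (3|5)=-1, (1|5)=+1; sign (−1)^0·-1^2·+1^4 = +1.
(a,b)_7: α=3, u≡4; β=1, v≡5 (mod 7); (4|7)=+1, (5|7)=-1; sign (−1)^1·+1^1·-1^3 = +1.
(a,b)_13: α=6, u≡8; β=2, v≡11 (mod 13); (8|13)=-1, (11|13)=-1; sign (−1)^0·-1^2·-1^6 = +1.
(a,b)_23: α=6, u≡17; β=2, v≡12 (mod 23); (17|23)=-1, (12|23)=+1; sign (−1)^0·-1^2·+1^6 = +1.
(a,b)_3: α=-14, u≡1; β=-3, v≡2 (mod 3); (1|3)=+1, (2|3)=-1; sign (−1)^0·+1^-3·-1^-14 = +1.
(a,b)_37: α=2, u≡9; β=1, v≡23 (mod 37); (9|37)=+1, (23|37)=-1; sign (−1)^0·+1^1·-1^2 = +1.
(a,b)_∞: sgn(7)=+, sgn(1554)=+, so +1.
Every local symbol is +1, so the conic 7·x² + 1554·y² = z² has ℚ_v-points for all v and hence a ℚ-point; (a, b / ℚ) ≅ M_2(ℚ).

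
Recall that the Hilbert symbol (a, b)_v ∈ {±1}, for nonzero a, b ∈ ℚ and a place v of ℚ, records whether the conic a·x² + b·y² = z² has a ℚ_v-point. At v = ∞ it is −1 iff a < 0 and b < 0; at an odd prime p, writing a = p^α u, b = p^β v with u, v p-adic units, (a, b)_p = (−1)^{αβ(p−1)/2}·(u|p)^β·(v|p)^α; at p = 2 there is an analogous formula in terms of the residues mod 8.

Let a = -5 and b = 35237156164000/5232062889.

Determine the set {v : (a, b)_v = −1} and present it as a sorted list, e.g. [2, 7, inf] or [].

[2, 5, 17, 37]

(a, b) ≡ (-5, 6220810) mod (ℚ^×)²; places V = {2, 3, 5, 7, 17, 19, 23, 37, 43, 47, ∞}.
(a,b)_2: α=0, β=5; u≡3, v≡5 (mod 8); ε(u)ε(v)=1·0, αω(v)=0·1, βω(u)=5·1; sum ≡ 1  ⇒  -1.
(a,b)_7: α=0, u≡2; β=2, v≡4 (mod 7); (2|7)=+1, (4|7)=+1; sign (−1)^0·+1^2·+1^0 = +1.
(a,b)_∞: sgn(-5)=−, sgn(6220810)=+, so +1.
(a,b)_37: α=0, u≡32; β=1, v≡35 (mod 37); (32|37)=-1, (35|37)=-1; sign (−1)^0·-1^1·-1^0 = -1.
(a,b)_17: α=0, u≡12; β=3, v≡3 (mod 17); (12|17)=-1, (3|17)=-1; sign (−1)^0·-1^3·-1^0 = -1.
(a,b)_23: α=0, u≡18; β=1, v≡8 (mod 23); (18|23)=+1, (8|23)=+1; sign (−1)^0·+1^1·+1^0 = +1.
(a,b)_19: α=0, u≡14; β=-2, v≡4 (mod 19); (14|19)=-1, (4|19)=+1; sign (−1)^0·-1^-2·+1^0 = +1.
(a,b)_43: α=0, u≡38; β=1, v≡30 (mod 43); (38|43)=+1, (30|43)=-1; sign (−1)^0·+1^1·-1^0 = +1.
(a,b)_47: α=0, u≡42; β=-2, v≡41 (mod 47); (42|47)=+1, (41|47)=-1; sign (−1)^0·+1^-2·-1^0 = +1.
(a,b)_5: α=1, u≡4; β=3, v≡3 (mod 5); (4|5)=+1, (3|5)=-1; sign (−1)^0·+1^3·-1^1 = -1.
(a,b)_3: α=0, u≡1; β=-8, v≡1 (mod 3); (1|3)=+1, (1|3)=+1; sign (−1)^0·+1^-8·+1^0 = +1.
(-5, 6220810 / ℚ) ramifies at {2, 5, 17, 37}: a division algebra.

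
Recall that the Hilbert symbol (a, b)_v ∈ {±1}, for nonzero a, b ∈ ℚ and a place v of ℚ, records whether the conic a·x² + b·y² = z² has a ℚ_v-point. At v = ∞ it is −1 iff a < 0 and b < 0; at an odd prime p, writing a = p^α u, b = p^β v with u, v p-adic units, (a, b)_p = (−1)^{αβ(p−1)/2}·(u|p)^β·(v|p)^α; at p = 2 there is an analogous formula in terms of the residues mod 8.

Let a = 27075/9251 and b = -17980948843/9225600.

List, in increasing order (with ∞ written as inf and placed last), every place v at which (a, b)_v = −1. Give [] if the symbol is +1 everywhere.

Mod squares: a ≡ 33, b ≡ -258. Check v ∈ {∞, 2, 3, 5, 11, 13, 19, 29, 31, 43}.
v=2: v_2(a)=0, v_2(b)=-7; units ≡ 1, 7 (mod 8); ε·ε+αω+βω = 0·1+0·0+-7·0 ≡ 0  ⇒  (a,b)_2 = +1.
v=31: a=31^0·(≡20), b=31^-2·(≡15) mod 31; (20|31)=+1, (15|31)=-1; (−1)^{0·-2·15}·(+1)^-2·(-1)^0 = +1.
v=13: a=13^0·(≡6), b=13^4·(≡2) mod 13; (6|13)=-1, (2|13)=-1; (−1)^{0·4·6}·(-1)^4·(-1)^0 = +1.
v=19: a=19^2·(≡10), b=19^0·(≡15) mod 19; (10|19)=-1, (15|19)=-1; (−1)^{2·0·9}·(-1)^0·(-1)^2 = +1.
v=3: a=3^1·(≡2), b=3^-1·(≡1) mod 3; (2|3)=-1, (1|3)=+1; (−1)^{1·-1·1}·(-1)^-1·(+1)^1 = +1.
v=5: a=5^2·(≡3), b=5^-2·(≡3) mod 5; (3|5)=-1, (3|5)=-1; (−1)^{2·-2·2}·(-1)^-2·(-1)^2 = +1.
v=∞: 33 > 0 and -258 < 0  ⇒  (a,b)_∞ = +1.
v=43: a=43^0·(≡19), b=43^1·(≡27) mod 43; (19|43)=-1, (27|43)=-1; (−1)^{0·1·21}·(-1)^1·(-1)^0 = -1.
v=11: a=11^-1·(≡3), b=11^4·(≡6) mod 11; (3|11)=+1, (6|11)=-1; (−1)^{-1·4·5}·(+1)^4·(-1)^-1 = -1.
v=29: a=29^-2·(≡28), b=29^0·(≡2) mod 29; (28|29)=+1, (2|29)=-1; (−1)^{-2·0·14}·(+1)^0·(-1)^-2 = +1.
(33, -258 / ℚ) ramifies at {11, 43}: a division algebra.

[11, 43]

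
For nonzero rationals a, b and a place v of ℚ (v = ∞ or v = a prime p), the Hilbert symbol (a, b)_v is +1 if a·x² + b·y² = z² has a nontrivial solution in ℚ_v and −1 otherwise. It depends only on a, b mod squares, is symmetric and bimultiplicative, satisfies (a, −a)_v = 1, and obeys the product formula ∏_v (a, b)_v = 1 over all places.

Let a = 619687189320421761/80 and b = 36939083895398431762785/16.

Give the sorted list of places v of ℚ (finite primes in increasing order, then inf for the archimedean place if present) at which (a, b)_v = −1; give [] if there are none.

[5, 37]

Mod squares: a ≡ 61845, b ≡ 38665. Check v ∈ {∞, 2, 3, 5, 7, 11, 17, 19, 31, 37}.
v=11: a=11^4·(≡9), b=11^3·(≡10) mod 11; (9|11)=+1, (10|11)=-1; (−1)^{4·3·5}·(+1)^3·(-1)^4 = +1.
v=2: v_2(a)=-4, v_2(b)=-4; units ≡ 5, 1 (mod 8); ε·ε+αω+βω = 0·0+-4·0+-4·1 ≡ 0  ⇒  (a,b)_2 = +1.
v=∞: 61845 > 0 and 38665 > 0  ⇒  (a,b)_∞ = +1.
v=19: a=19^1·(≡11), b=19^1·(≡14) mod 19; (11|19)=+1, (14|19)=-1; (−1)^{1·1·9}·(+1)^1·(-1)^1 = +1.
v=17: a=17^2·(≡16), b=17^2·(≡5) mod 17; (16|17)=+1, (5|17)=-1; (−1)^{2·2·8}·(+1)^2·(-1)^2 = +1.
v=37: a=37^2·(≡6), b=37^3·(≡30) mod 37; (6|37)=-1, (30|37)=+1; (−1)^{2·3·18}·(-1)^3·(+1)^2 = -1.
v=5: a=5^-1·(≡1), b=5^1·(≡2) mod 5; (1|5)=+1, (2|5)=-1; (−1)^{-1·1·2}·(+1)^1·(-1)^-1 = -1.
v=31: a=31^3·(≡30), b=31^4·(≡5) mod 31; (30|31)=-1, (5|31)=+1; (−1)^{3·4·15}·(-1)^4·(+1)^3 = +1.
v=7: a=7^1·(≡2), b=7^4·(≡4) mod 7; (2|7)=+1, (4|7)=+1; (−1)^{1·4·3}·(+1)^4·(+1)^1 = +1.
v=3: a=3^3·(≡2), b=3^2·(≡1) mod 3; (2|3)=-1, (1|3)=+1; (−1)^{3·2·1}·(-1)^2·(+1)^3 = +1.
|Ram(61845, 38665)| = 2, even; anisotropic at {5, 37}.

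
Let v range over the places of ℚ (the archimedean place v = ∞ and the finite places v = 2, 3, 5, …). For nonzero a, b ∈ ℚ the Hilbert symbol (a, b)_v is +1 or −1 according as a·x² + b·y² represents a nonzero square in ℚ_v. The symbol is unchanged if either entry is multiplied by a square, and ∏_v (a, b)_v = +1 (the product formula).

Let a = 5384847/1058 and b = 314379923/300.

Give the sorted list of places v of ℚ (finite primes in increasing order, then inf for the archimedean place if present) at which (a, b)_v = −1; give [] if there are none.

[3, 41]

Mod squares: a ≡ 63726, b ≡ 510081. Check v ∈ {∞, 2, 3, 5, 11, 13, 19, 23, 29, 41, 43}.
v=19: a=19^1·(≡8), b=19^0·(≡6) mod 19; (8|19)=-1, (6|19)=+1; (−1)^{1·0·9}·(-1)^0·(+1)^1 = +1.
v=29: a=29^0·(≡7), b=29^1·(≡11) mod 29; (7|29)=+1, (11|29)=-1; (−1)^{0·1·14}·(+1)^1·(-1)^0 = +1.
v=3: a=3^1·(≡2), b=3^-1·(≡2) mod 3; (2|3)=-1, (2|3)=-1; (−1)^{1·-1·1}·(-1)^-1·(-1)^1 = -1.
v=5: a=5^0·(≡4), b=5^-2·(≡4) mod 5; (4|5)=+1, (4|5)=+1; (−1)^{0·-2·2}·(+1)^-2·(+1)^0 = +1.
v=23: a=23^-2·(≡9), b=23^0·(≡7) mod 23; (9|23)=+1, (7|23)=-1; (−1)^{-2·0·11}·(+1)^0·(-1)^-2 = +1.
v=∞: 63726 > 0 and 510081 > 0  ⇒  (a,b)_∞ = +1.
v=41: a=41^0·(≡27), b=41^1·(≡5) mod 41; (27|41)=-1, (5|41)=+1; (−1)^{0·1·20}·(-1)^1·(+1)^0 = -1.
v=2: v_2(a)=-1, v_2(b)=-2; units ≡ 7, 1 (mod 8); ε·ε+αω+βω = 1·0+-1·0+-2·0 ≡ 0  ⇒  (a,b)_2 = +1.
v=13: a=13^3·(≡4), b=13^1·(≡3) mod 13; (4|13)=+1, (3|13)=+1; (−1)^{3·1·6}·(+1)^1·(+1)^3 = +1.
v=11: a=11^0·(≡3), b=11^1·(≡8) mod 11; (3|11)=+1, (8|11)=-1; (−1)^{0·1·5}·(+1)^1·(-1)^0 = +1.
v=43: a=43^1·(≡22), b=43^2·(≡38) mod 43; (22|43)=-1, (38|43)=+1; (−1)^{1·2·21}·(-1)^2·(+1)^1 = +1.
(63726, 510081 / ℚ) ramifies at {3, 41}: a division algebra.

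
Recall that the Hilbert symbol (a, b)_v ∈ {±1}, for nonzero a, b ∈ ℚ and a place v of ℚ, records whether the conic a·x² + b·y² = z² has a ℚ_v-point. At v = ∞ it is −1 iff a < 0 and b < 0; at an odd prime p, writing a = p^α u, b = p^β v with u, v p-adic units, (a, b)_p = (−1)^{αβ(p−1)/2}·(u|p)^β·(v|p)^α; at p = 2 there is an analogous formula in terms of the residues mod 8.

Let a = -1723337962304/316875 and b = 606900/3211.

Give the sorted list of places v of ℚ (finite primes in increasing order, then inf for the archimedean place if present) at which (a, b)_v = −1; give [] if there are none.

[3, 7]

(a, b) ≡ (-6783, 399) mod (ℚ^×)²; places V = {2, 3, 5, 7, 13, 17, 19, 29, ∞}.
(a,b)_7: α=3, u≡2; β=1, v≡1 (mod 7); (2|7)=+1, (1|7)=+1; sign (−1)^1·+1^1·+1^3 = -1.
(a,b)_13: α=-2, u≡1; β=-2, v≡10 (mod 13); (1|13)=+1, (10|13)=+1; sign (−1)^0·+1^-2·+1^-2 = +1.
(a,b)_17: α=3, u≡16; β=2, v≡4 (mod 17); (16|17)=+1, (4|17)=+1; sign (−1)^0·+1^2·+1^3 = +1.
(a,b)_∞: sgn(-6783)=−, sgn(399)=+, so +1.
(a,b)_3: α=-1, u≡1; β=1, v≡1 (mod 3); (1|3)=+1, (1|3)=+1; sign (−1)^1·+1^1·+1^-1 = -1.
(a,b)_19: α=1, u≡17; β=-1, v≡18 (mod 19); (17|19)=+1, (18|19)=-1; sign (−1)^1·+1^-1·-1^1 = +1.
(a,b)_2: α=6, β=2; u≡1, v≡7 (mod 8); ε(u)ε(v)=0·1, αω(v)=6·0, βω(u)=2·0; sum ≡ 0  ⇒  +1.
(a,b)_5: α=-4, u≡3; β=2, v≡1 (mod 5); (3|5)=-1, (1|5)=+1; sign (−1)^0·-1^2·+1^-4 = +1.
(a,b)_29: α=2, u≡15; β=0, v≡16 (mod 29); (15|29)=-1, (16|29)=+1; sign (−1)^0·-1^0·+1^2 = +1.
|Ram(-6783, 399)| = 2, even; anisotropic at {3, 7}.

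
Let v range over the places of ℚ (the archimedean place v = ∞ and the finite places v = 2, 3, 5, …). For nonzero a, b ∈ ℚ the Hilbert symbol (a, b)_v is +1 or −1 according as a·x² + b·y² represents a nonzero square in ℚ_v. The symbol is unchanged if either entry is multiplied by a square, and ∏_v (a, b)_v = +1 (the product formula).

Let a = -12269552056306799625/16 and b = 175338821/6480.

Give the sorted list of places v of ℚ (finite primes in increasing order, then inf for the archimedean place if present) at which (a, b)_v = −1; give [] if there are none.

(a, b) ≡ (-74865, 474145) mod (ℚ^×)²; places V = {2, 3, 5, 7, 19, 23, 31, 43, ∞}.
(a,b)_19: α=2, u≡12; β=1, v≡2 (mod 19); (12|19)=-1, (2|19)=-1; sign (−1)^0·-1^1·-1^2 = -1.
(a,b)_23: α=3, u≡10; β=1, v≡14 (mod 23); (10|23)=-1, (14|23)=-1; sign (−1)^1·-1^1·-1^3 = -1.
(a,b)_43: α=0, u≡21; β=2, v≡32 (mod 43); (21|43)=+1, (32|43)=-1; sign (−1)^0·+1^2·-1^0 = +1.
(a,b)_2: α=-4, β=-4; u≡7, v≡1 (mod 8); ε(u)ε(v)=1·0, αω(v)=-4·0, βω(u)=-4·0; sum ≡ 0  ⇒  +1.
(a,b)_∞: sgn(-74865)=−, sgn(474145)=+, so +1.
(a,b)_5: α=3, u≡3; β=-1, v≡1 (mod 5); (3|5)=-1, (1|5)=+1; sign (−1)^0·-1^-1·+1^3 = -1.
(a,b)_7: α=3, u≡1; β=1, v≡6 (mod 7); (1|7)=+1, (6|7)=-1; sign (−1)^1·+1^1·-1^3 = +1.
(a,b)_31: α=3, u≡29; β=1, v≡17 (mod 31); (29|31)=-1, (17|31)=-1; sign (−1)^1·-1^1·-1^3 = -1.
(a,b)_3: α=7, u≡2; β=-4, v≡1 (mod 3); (2|3)=-1, (1|3)=+1; sign (−1)^0·-1^-4·+1^7 = +1.
(-74865, 474145 / ℚ) ramifies at {5, 19, 23, 31}: a division algebra.

[5, 19, 23, 31]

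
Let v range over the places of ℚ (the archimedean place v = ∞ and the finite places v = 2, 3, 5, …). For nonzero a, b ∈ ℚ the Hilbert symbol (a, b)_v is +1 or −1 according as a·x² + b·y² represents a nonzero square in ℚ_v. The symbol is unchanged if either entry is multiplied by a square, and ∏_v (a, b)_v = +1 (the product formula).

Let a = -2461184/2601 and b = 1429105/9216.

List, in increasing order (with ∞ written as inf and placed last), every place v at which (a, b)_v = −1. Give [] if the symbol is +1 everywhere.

[11, 43]

(a, b) ≡ (-9614, 4945) mod (ℚ^×)²; places V = {2, 3, 5, 11, 17, 19, 23, 43, ∞}.
(a,b)_∞: sgn(-9614)=−, sgn(4945)=+, so +1.
(a,b)_17: α=-2, u≡16; β=2, v≡16 (mod 17); (16|17)=+1, (16|17)=+1; sign (−1)^0·+1^2·+1^-2 = +1.
(a,b)_5: α=0, u≡1; β=1, v≡1 (mod 5); (1|5)=+1, (1|5)=+1; sign (−1)^0·+1^1·+1^0 = +1.
(a,b)_11: α=1, u≡8; β=0, v≡2 (mod 11); (8|11)=-1, (2|11)=-1; sign (−1)^0·-1^0·-1^1 = -1.
(a,b)_3: α=-2, u≡1; β=-2, v≡1 (mod 3); (1|3)=+1, (1|3)=+1; sign (−1)^0·+1^-2·+1^-2 = +1.
(a,b)_19: α=1, u≡16; β=0, v≡1 (mod 19); (16|19)=+1, (1|19)=+1; sign (−1)^0·+1^0·+1^1 = +1.
(a,b)_43: α=0, u≡29; β=1, v≡12 (mod 43); (29|43)=-1, (12|43)=-1; sign (−1)^0·-1^1·-1^0 = -1.
(a,b)_2: α=9, β=-10; u≡1, v≡1 (mod 8); ε(u)ε(v)=0·0, αω(v)=9·0, βω(u)=-10·0; sum ≡ 0  ⇒  +1.
(a,b)_23: α=1, u≡17; β=1, v≡18 (mod 23); (17|23)=-1, (18|23)=+1; sign (−1)^1·-1^1·+1^1 = +1.
(-9614, 4945 / ℚ) ramifies at {11, 43}: a division algebra.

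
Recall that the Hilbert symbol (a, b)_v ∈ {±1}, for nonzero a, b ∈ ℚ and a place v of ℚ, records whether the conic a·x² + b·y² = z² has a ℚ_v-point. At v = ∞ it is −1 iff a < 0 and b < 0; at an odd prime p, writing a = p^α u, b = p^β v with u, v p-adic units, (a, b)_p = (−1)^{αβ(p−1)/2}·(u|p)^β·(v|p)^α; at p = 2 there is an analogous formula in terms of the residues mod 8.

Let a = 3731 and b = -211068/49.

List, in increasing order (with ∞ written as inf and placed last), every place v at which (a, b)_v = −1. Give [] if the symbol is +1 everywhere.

(a, b) ≡ (3731, -5863) mod (ℚ^×)²; places V = {2, 3, 7, 11, 13, 41, ∞}.
(a,b)_2: α=0, β=2; u≡3, v≡1 (mod 8); ε(u)ε(v)=1·0, αω(v)=0·0, βω(u)=2·1; sum ≡ 0  ⇒  +1.
(a,b)_3: α=0, u≡2; β=2, v≡2 (mod 3); (2|3)=-1, (2|3)=-1; sign (−1)^0·-1^2·-1^0 = +1.
(a,b)_41: α=1, u≡9; β=1, v≡33 (mod 41); (9|41)=+1, (33|41)=+1; sign (−1)^0·+1^1·+1^1 = +1.
(a,b)_11: α=0, u≡2; β=1, v≡8 (mod 11); (2|11)=-1, (8|11)=-1; sign (−1)^0·-1^1·-1^0 = -1.
(a,b)_13: α=1, u≡1; β=1, v≡4 (mod 13); (1|13)=+1, (4|13)=+1; sign (−1)^0·+1^1·+1^1 = +1.
(a,b)_∞: sgn(3731)=+, sgn(-5863)=−, so +1.
(a,b)_7: α=1, u≡1; β=-2, v≡3 (mod 7); (1|7)=+1, (3|7)=-1; sign (−1)^0·+1^-2·-1^1 = -1.
Ram(3731, -5863) = {7, 11}; no ℚ_7-point on the conic.

[7, 11]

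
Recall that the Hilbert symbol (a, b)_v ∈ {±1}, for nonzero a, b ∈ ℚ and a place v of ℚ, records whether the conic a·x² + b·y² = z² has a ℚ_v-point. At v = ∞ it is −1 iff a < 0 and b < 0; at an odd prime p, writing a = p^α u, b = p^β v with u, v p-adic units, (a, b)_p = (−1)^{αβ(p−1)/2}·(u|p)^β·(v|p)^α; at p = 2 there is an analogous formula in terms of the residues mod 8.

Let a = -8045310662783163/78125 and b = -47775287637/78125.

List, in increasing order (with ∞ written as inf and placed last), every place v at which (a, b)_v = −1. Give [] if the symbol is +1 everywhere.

(a, b) ≡ (-15, -385) mod (ℚ^×)²; places V = {2, 3, 5, 7, 11, 19, 23, ∞}.
(a,b)_2: α=0, β=0; u≡1, v≡7 (mod 8); ε(u)ε(v)=0·1, αω(v)=0·0, βω(u)=0·0; sum ≡ 0  ⇒  +1.
(a,b)_7: α=2, u≡6; β=1, v≡4 (mod 7); (6|7)=-1, (4|7)=+1; sign (−1)^0·-1^1·+1^2 = -1.
(a,b)_3: α=9, u≡1; β=2, v≡2 (mod 3); (1|3)=+1, (2|3)=-1; sign (−1)^0·+1^2·-1^9 = -1.
(a,b)_∞: sgn(-15)=−, sgn(-385)=−, so -1.
(a,b)_11: α=2, u≡10; β=1, v≡4 (mod 11); (10|11)=-1, (4|11)=+1; sign (−1)^0·-1^1·+1^2 = -1.
(a,b)_5: α=-7, u≡2; β=-7, v≡3 (mod 5); (2|5)=-1, (3|5)=-1; sign (−1)^0·-1^-7·-1^-7 = +1.
(a,b)_19: α=4, u≡1; β=4, v≡10 (mod 19); (1|19)=+1, (10|19)=-1; sign (−1)^0·+1^4·-1^4 = +1.
(a,b)_23: α=2, u≡1; β=2, v≡13 (mod 23); (1|23)=+1, (13|23)=+1; sign (−1)^0·+1^2·+1^2 = +1.
Ram(-15, -385) = {3, 7, 11, ∞}; no ℚ_3-point on the conic.

[3, 7, 11, inf]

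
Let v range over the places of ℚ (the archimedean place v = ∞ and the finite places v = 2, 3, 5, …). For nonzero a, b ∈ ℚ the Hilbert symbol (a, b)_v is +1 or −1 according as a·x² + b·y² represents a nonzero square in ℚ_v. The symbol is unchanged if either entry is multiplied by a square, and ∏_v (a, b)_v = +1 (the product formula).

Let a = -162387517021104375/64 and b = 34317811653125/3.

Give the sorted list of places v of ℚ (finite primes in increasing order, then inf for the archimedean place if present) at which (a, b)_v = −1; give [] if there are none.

[3, 5, 11, 13]

(a, b) ≡ (-87087, 96135) mod (ℚ^×)²; places V = {2, 3, 5, 7, 11, 13, 17, 29, ∞}.
(a,b)_5: α=4, u≡2; β=5, v≡3 (mod 5); (2|5)=-1, (3|5)=-1; sign (−1)^0·-1^5·-1^4 = -1.
(a,b)_29: α=1, u≡28; β=1, v≡24 (mod 29); (28|29)=+1, (24|29)=+1; sign (−1)^0·+1^1·+1^1 = +1.
(a,b)_7: α=3, u≡5; β=2, v≡2 (mod 7); (5|7)=-1, (2|7)=+1; sign (−1)^0·-1^2·+1^3 = +1.
(a,b)_13: α=1, u≡9; β=1, v≡8 (mod 13); (9|13)=+1, (8|13)=-1; sign (−1)^0·+1^1·-1^1 = -1.
(a,b)_2: α=-6, β=0; u≡1, v≡7 (mod 8); ε(u)ε(v)=0·1, αω(v)=-6·0, βω(u)=0·0; sum ≡ 0  ⇒  +1.
(a,b)_∞: sgn(-87087)=−, sgn(96135)=+, so +1.
(a,b)_11: α=1, u≡9; β=2, v≡2 (mod 11); (9|11)=+1, (2|11)=-1; sign (−1)^0·+1^2·-1^1 = -1.
(a,b)_3: α=7, u≡2; β=-1, v≡2 (mod 3); (2|3)=-1, (2|3)=-1; sign (−1)^1·-1^-1·-1^7 = -1.
(a,b)_17: α=4, u≡16; β=3, v≡12 (mod 17); (16|17)=+1, (12|17)=-1; sign (−1)^0·+1^3·-1^4 = +1.
Ram(-87087, 96135) = {3, 5, 11, 13}; no ℚ_3-point on the conic.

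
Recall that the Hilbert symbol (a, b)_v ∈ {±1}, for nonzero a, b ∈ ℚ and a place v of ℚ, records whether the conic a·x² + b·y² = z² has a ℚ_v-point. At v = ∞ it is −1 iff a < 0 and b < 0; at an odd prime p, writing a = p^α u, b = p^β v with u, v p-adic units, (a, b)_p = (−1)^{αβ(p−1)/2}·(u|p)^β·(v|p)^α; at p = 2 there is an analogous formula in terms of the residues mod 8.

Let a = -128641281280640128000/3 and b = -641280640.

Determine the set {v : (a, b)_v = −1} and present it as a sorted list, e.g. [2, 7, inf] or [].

Mod squares: a ≡ -15015, b ≡ -10. Check v ∈ {∞, 2, 3, 5, 7, 11, 13}.
v=3: a=3^-1·(≡2), b=3^0·(≡2) mod 3; (2|3)=-1, (2|3)=-1; (−1)^{-1·0·1}·(-1)^0·(-1)^-1 = -1.
v=5: a=5^3·(≡2), b=5^1·(≡2) mod 5; (2|5)=-1, (2|5)=-1; (−1)^{3·1·2}·(-1)^1·(-1)^3 = +1.
v=11: a=11^5·(≡6), b=11^2·(≡4) mod 11; (6|11)=-1, (4|11)=+1; (−1)^{5·2·5}·(-1)^2·(+1)^5 = +1.
v=2: v_2(a)=10, v_2(b)=7; units ≡ 1, 3 (mod 8); ε·ε+αω+βω = 0·1+10·1+7·0 ≡ 0  ⇒  (a,b)_2 = +1.
v=∞: -15015 < 0 and -10 < 0  ⇒  (a,b)_∞ = -1.
v=13: a=13^5·(≡5), b=13^2·(≡10) mod 13; (5|13)=-1, (10|13)=+1; (−1)^{5·2·6}·(-1)^2·(+1)^5 = +1.
v=7: a=7^5·(≡1), b=7^2·(≡1) mod 7; (1|7)=+1, (1|7)=+1; (−1)^{5·2·3}·(+1)^2·(+1)^5 = +1.
Ram(-15015, -10) = {3, ∞}; no ℚ_3-point on the conic.

[3, inf]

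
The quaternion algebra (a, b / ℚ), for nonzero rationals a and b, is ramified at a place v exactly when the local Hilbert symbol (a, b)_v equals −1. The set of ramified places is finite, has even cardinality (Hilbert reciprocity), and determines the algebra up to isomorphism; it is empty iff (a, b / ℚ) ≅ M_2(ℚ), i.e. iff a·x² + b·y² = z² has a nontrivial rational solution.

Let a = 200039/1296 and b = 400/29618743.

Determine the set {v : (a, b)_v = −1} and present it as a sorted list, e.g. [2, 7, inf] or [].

[2, 17]

Mod squares: a ≡ 119, b ≡ 7. Check v ∈ {∞, 2, 3, 5, 7, 11, 17, 41}.
v=17: a=17^1·(≡5), b=17^-2·(≡7) mod 17; (5|17)=-1, (7|17)=-1; (−1)^{1·-2·8}·(-1)^-2·(-1)^1 = -1.
v=41: a=41^2·(≡31), b=41^0·(≡13) mod 41; (31|41)=+1, (13|41)=-1; (−1)^{2·0·20}·(+1)^0·(-1)^2 = +1.
v=11: a=11^0·(≡9), b=11^-4·(≡7) mod 11; (9|11)=+1, (7|11)=-1; (−1)^{0·-4·5}·(+1)^-4·(-1)^0 = +1.
v=7: a=7^1·(≡3), b=7^-1·(≡1) mod 7; (3|7)=-1, (1|7)=+1; (−1)^{1·-1·3}·(-1)^-1·(+1)^1 = +1.
v=∞: 119 > 0 and 7 > 0  ⇒  (a,b)_∞ = +1.
v=2: v_2(a)=-4, v_2(b)=4; units ≡ 7, 7 (mod 8); ε·ε+αω+βω = 1·1+-4·0+4·0 ≡ 1  ⇒  (a,b)_2 = -1.
v=5: a=5^0·(≡4), b=5^2·(≡2) mod 5; (4|5)=+1, (2|5)=-1; (−1)^{0·2·2}·(+1)^2·(-1)^0 = +1.
v=3: a=3^-4·(≡2), b=3^0·(≡1) mod 3; (2|3)=-1, (1|3)=+1; (−1)^{-4·0·1}·(-1)^0·(+1)^-4 = +1.
(119, 7 / ℚ) ramifies at {2, 17}: a division algebra.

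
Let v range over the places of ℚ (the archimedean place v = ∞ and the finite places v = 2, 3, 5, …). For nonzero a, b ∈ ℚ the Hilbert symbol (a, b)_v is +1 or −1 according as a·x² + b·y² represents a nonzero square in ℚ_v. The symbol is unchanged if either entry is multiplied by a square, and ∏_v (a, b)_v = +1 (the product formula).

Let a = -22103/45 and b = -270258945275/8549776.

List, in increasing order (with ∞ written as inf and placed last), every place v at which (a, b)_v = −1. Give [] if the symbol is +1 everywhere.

Mod squares: a ≡ -115, b ≡ -11. Check v ∈ {∞, 2, 3, 5, 11, 17, 23, 29, 31, 43, 47}.
v=43: a=43^0·(≡21), b=43^-2·(≡12) mod 43; (21|43)=+1, (12|43)=-1; (−1)^{0·-2·21}·(+1)^-2·(-1)^0 = +1.
v=29: a=29^0·(≡16), b=29^2·(≡21) mod 29; (16|29)=+1, (21|29)=-1; (−1)^{0·2·14}·(+1)^2·(-1)^0 = +1.
v=31: a=31^2·(≡5), b=31^0·(≡10) mod 31; (5|31)=+1, (10|31)=+1; (−1)^{2·0·15}·(+1)^0·(+1)^2 = +1.
v=23: a=23^1·(≡18), b=23^2·(≡4) mod 23; (18|23)=+1, (4|23)=+1; (−1)^{1·2·11}·(+1)^2·(+1)^1 = +1.
v=2: v_2(a)=0, v_2(b)=-4; units ≡ 5, 5 (mod 8); ε·ε+αω+βω = 0·0+0·1+-4·1 ≡ 0  ⇒  (a,b)_2 = +1.
v=5: a=5^-1·(≡3), b=5^2·(≡4) mod 5; (3|5)=-1, (4|5)=+1; (−1)^{-1·2·2}·(-1)^2·(+1)^-1 = +1.
v=17: a=17^0·(≡9), b=17^-2·(≡12) mod 17; (9|17)=+1, (12|17)=-1; (−1)^{0·-2·8}·(+1)^-2·(-1)^0 = +1.
v=∞: -115 < 0 and -11 < 0  ⇒  (a,b)_∞ = -1.
v=3: a=3^-2·(≡2), b=3^0·(≡1) mod 3; (2|3)=-1, (1|3)=+1; (−1)^{-2·0·1}·(-1)^0·(+1)^-2 = +1.
v=11: a=11^0·(≡7), b=11^1·(≡2) mod 11; (7|11)=-1, (2|11)=-1; (−1)^{0·1·5}·(-1)^1·(-1)^0 = -1.
v=47: a=47^0·(≡30), b=47^2·(≡24) mod 47; (30|47)=-1, (24|47)=+1; (−1)^{0·2·23}·(-1)^2·(+1)^0 = +1.
Ram(-115, -11) = {11, ∞}; no ℚ_11-point on the conic.

[11, inf]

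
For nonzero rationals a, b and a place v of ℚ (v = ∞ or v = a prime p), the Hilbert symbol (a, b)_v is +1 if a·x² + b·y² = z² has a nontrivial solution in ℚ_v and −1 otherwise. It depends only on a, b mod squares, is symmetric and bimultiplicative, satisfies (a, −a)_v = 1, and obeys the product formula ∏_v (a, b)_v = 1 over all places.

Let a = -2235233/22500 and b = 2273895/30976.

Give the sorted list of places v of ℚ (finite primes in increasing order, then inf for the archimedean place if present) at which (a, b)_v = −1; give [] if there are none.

[2, 5, 13, 23]

Mod squares: a ≡ -377, b ≡ 1495. Check v ∈ {∞, 2, 3, 5, 7, 11, 13, 23, 29}.
v=2: v_2(a)=-2, v_2(b)=-8; units ≡ 7, 7 (mod 8); ε·ε+αω+βω = 1·1+-2·0+-8·0 ≡ 1  ⇒  (a,b)_2 = -1.
v=29: a=29^1·(≡6), b=29^0·(≡23) mod 29; (6|29)=+1, (23|29)=+1; (−1)^{1·0·14}·(+1)^0·(+1)^1 = +1.
v=11: a=11^2·(≡8), b=11^-2·(≡10) mod 11; (8|11)=-1, (10|11)=-1; (−1)^{2·-2·5}·(-1)^-2·(-1)^2 = +1.
v=3: a=3^-2·(≡1), b=3^2·(≡1) mod 3; (1|3)=+1, (1|3)=+1; (−1)^{-2·2·1}·(+1)^2·(+1)^-2 = +1.
v=∞: -377 < 0 and 1495 > 0  ⇒  (a,b)_∞ = +1.
v=5: a=5^-4·(≡2), b=5^1·(≡4) mod 5; (2|5)=-1, (4|5)=+1; (−1)^{-4·1·2}·(-1)^1·(+1)^-4 = -1.
v=7: a=7^2·(≡1), b=7^0·(≡1) mod 7; (1|7)=+1, (1|7)=+1; (−1)^{2·0·3}·(+1)^0·(+1)^2 = +1.
v=13: a=13^1·(≡1), b=13^3·(≡6) mod 13; (1|13)=+1, (6|13)=-1; (−1)^{1·3·6}·(+1)^3·(-1)^1 = -1.
v=23: a=23^0·(≡19), b=23^1·(≡7) mod 23; (19|23)=-1, (7|23)=-1; (−1)^{0·1·11}·(-1)^1·(-1)^0 = -1.
(-377, 1495 / ℚ) ramifies at {2, 5, 13, 23}: a division algebra.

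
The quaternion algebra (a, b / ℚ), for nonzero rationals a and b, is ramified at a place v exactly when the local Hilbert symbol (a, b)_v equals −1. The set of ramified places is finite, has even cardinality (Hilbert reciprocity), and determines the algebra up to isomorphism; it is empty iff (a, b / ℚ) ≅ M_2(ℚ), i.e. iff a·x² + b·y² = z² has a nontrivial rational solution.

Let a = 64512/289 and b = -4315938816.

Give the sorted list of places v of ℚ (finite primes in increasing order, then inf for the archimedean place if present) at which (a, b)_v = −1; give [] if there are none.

[2, 7]

(a, b) ≡ (7, -21) mod (ℚ^×)²; places V = {2, 3, 7, 17, ∞}.
(a,b)_7: α=1, u≡2; β=3, v≡1 (mod 7); (2|7)=+1, (1|7)=+1; sign (−1)^1·+1^3·+1^1 = -1.
(a,b)_2: α=10, β=22; u≡7, v≡3 (mod 8); ε(u)ε(v)=1·1, αω(v)=10·1, βω(u)=22·0; sum ≡ 1  ⇒  -1.
(a,b)_∞: sgn(7)=+, sgn(-21)=−, so +1.
(a,b)_17: α=-2, u≡14; β=0, v≡2 (mod 17); (14|17)=-1, (2|17)=+1; sign (−1)^0·-1^0·+1^-2 = +1.
(a,b)_3: α=2, u≡1; β=1, v≡2 (mod 3); (1|3)=+1, (2|3)=-1; sign (−1)^0·+1^1·-1^2 = +1.
Ram(7, -21) = {2, 7}; no ℚ_2-point on the conic.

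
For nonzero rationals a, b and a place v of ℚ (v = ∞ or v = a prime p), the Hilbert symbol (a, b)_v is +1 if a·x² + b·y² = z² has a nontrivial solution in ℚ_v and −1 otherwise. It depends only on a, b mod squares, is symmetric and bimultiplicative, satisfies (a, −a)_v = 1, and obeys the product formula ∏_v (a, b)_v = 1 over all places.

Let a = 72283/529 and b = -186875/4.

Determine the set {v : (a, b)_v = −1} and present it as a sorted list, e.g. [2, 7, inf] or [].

(a, b) ≡ (43, -299) mod (ℚ^×)²; places V = {2, 5, 13, 23, 41, 43, ∞}.
(a,b)_5: α=0, u≡2; β=4, v≡4 (mod 5); (2|5)=-1, (4|5)=+1; sign (−1)^0·-1^4·+1^0 = +1.
(a,b)_23: α=-2, u≡17; β=1, v≡10 (mod 23); (17|23)=-1, (10|23)=-1; sign (−1)^0·-1^1·-1^-2 = -1.
(a,b)_2: α=0, β=-2; u≡3, v≡5 (mod 8); ε(u)ε(v)=1·0, αω(v)=0·1, βω(u)=-2·1; sum ≡ 0  ⇒  +1.
(a,b)_43: α=1, u≡40; β=0, v≡33 (mod 43); (40|43)=+1, (33|43)=-1; sign (−1)^0·+1^0·-1^1 = -1.
(a,b)_13: α=0, u≡9; β=1, v≡4 (mod 13); (9|13)=+1, (4|13)=+1; sign (−1)^0·+1^1·+1^0 = +1.
(a,b)_∞: sgn(43)=+, sgn(-299)=−, so +1.
(a,b)_41: α=2, u≡20; β=0, v≡11 (mod 41); (20|41)=+1, (11|41)=-1; sign (−1)^0·+1^0·-1^2 = +1.
(43, -299 / ℚ) ramifies at {23, 43}: a division algebra.

[23, 43]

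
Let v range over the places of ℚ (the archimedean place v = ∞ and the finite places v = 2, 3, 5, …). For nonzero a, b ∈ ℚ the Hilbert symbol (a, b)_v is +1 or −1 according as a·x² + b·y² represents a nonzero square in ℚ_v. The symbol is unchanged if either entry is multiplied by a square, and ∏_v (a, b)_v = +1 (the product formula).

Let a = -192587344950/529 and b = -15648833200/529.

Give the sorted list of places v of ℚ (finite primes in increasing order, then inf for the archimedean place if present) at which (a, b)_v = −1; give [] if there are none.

(a, b) ≡ (-176358, -323323) mod (ℚ^×)²; places V = {2, 3, 5, 7, 11, 13, 17, 19, 23, ∞}.
(a,b)_3: α=1, u≡2; β=0, v≡2 (mod 3); (2|3)=-1, (2|3)=-1; sign (−1)^0·-1^0·-1^1 = -1.
(a,b)_5: α=2, u≡3; β=2, v≡3 (mod 5); (3|5)=-1, (3|5)=-1; sign (−1)^0·-1^2·-1^2 = +1.
(a,b)_2: α=1, β=4; u≡5, v≡5 (mod 8); ε(u)ε(v)=0·0, αω(v)=1·1, βω(u)=4·1; sum ≡ 1  ⇒  -1.
(a,b)_∞: sgn(-176358)=−, sgn(-323323)=−, so -1.
(a,b)_13: α=1, u≡8; β=1, v≡7 (mod 13); (8|13)=-1, (7|13)=-1; sign (−1)^0·-1^1·-1^1 = +1.
(a,b)_7: α=1, u≡6; β=1, v≡2 (mod 7); (6|7)=-1, (2|7)=+1; sign (−1)^1·-1^1·+1^1 = +1.
(a,b)_23: α=-2, u≡2; β=-2, v≡19 (mod 23); (2|23)=+1, (19|23)=-1; sign (−1)^0·+1^-2·-1^-2 = +1.
(a,b)_11: α=2, u≡3; β=3, v≡7 (mod 11); (3|11)=+1, (7|11)=-1; sign (−1)^0·+1^3·-1^2 = +1.
(a,b)_19: α=3, u≡7; β=1, v≡9 (mod 19); (7|19)=+1, (9|19)=+1; sign (−1)^1·+1^1·+1^3 = -1.
(a,b)_17: α=1, u≡8; β=1, v≡2 (mod 17); (8|17)=+1, (2|17)=+1; sign (−1)^0·+1^1·+1^1 = +1.
|Ram(-176358, -323323)| = 4, even; anisotropic at {2, 3, 19, ∞}.

[2, 3, 19, inf]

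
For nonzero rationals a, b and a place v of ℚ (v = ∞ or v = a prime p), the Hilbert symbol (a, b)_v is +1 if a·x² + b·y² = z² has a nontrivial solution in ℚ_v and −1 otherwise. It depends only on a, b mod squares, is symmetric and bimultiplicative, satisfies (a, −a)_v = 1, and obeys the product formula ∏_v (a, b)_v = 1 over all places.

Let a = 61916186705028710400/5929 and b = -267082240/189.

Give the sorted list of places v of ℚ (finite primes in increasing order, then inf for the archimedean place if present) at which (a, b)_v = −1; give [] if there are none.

[7, 17]

(a, b) ≡ (34, -210) mod (ℚ^×)²; places V = {2, 3, 5, 7, 11, 17, 19, ∞}.
(a,b)_17: α=5, u≡8; β=2, v≡14 (mod 17); (8|17)=+1, (14|17)=-1; sign (−1)^0·+1^2·-1^5 = -1.
(a,b)_∞: sgn(34)=+, sgn(-210)=−, so +1.
(a,b)_5: α=2, u≡4; β=1, v≡3 (mod 5); (4|5)=+1, (3|5)=-1; sign (−1)^0·+1^1·-1^2 = +1.
(a,b)_19: α=2, u≡15; β=2, v≡18 (mod 19); (15|19)=-1, (18|19)=-1; sign (−1)^0·-1^2·-1^2 = +1.
(a,b)_7: α=-2, u≡5; β=-1, v≡5 (mod 7); (5|7)=-1, (5|7)=-1; sign (−1)^0·-1^-1·-1^-2 = -1.
(a,b)_2: α=29, β=9; u≡1, v≡7 (mod 8); ε(u)ε(v)=0·1, αω(v)=29·0, βω(u)=9·0; sum ≡ 0  ⇒  +1.
(a,b)_11: α=-2, u≡1; β=0, v≡2 (mod 11); (1|11)=+1, (2|11)=-1; sign (−1)^0·+1^0·-1^-2 = +1.
(a,b)_3: α=2, u≡1; β=-3, v≡2 (mod 3); (1|3)=+1, (2|3)=-1; sign (−1)^0·+1^-3·-1^2 = +1.
|Ram(34, -210)| = 2, even; anisotropic at {7, 17}.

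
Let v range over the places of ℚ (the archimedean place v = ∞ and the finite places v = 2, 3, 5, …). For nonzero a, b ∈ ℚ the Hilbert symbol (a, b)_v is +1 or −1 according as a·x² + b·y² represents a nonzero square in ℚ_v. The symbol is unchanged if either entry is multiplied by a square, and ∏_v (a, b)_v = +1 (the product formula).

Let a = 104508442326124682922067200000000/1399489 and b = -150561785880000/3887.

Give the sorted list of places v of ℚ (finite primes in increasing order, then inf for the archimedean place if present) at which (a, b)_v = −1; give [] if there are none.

[11, 17, 19, 23]

(a, b) ≡ (10373, -8833081) mod (ℚ^×)²; places V = {2, 3, 5, 7, 11, 13, 17, 19, 23, 29, 41, ∞}.
(a,b)_11: α=5, u≡8; β=2, v≡6 (mod 11); (8|11)=-1, (6|11)=-1; sign (−1)^0·-1^2·-1^5 = -1.
(a,b)_17: α=2, u≡5; β=1, v≡3 (mod 17); (5|17)=-1, (3|17)=-1; sign (−1)^0·-1^1·-1^2 = -1.
(a,b)_29: α=2, u≡28; β=1, v≡26 (mod 29); (28|29)=+1, (26|29)=-1; sign (−1)^0·+1^1·-1^2 = +1.
(a,b)_23: α=1, u≡5; β=-1, v≡5 (mod 23); (5|23)=-1, (5|23)=-1; sign (−1)^1·-1^-1·-1^1 = -1.
(a,b)_13: α=-4, u≡4; β=-2, v≡9 (mod 13); (4|13)=+1, (9|13)=+1; sign (−1)^0·+1^-2·+1^-4 = +1.
(a,b)_5: α=8, u≡3; β=4, v≡1 (mod 5); (3|5)=-1, (1|5)=+1; sign (−1)^0·-1^4·+1^8 = +1.
(a,b)_19: α=2, u≡2; β=1, v≡8 (mod 19); (2|19)=-1, (8|19)=-1; sign (−1)^0·-1^1·-1^2 = -1.
(a,b)_3: α=6, u≡2; β=4, v≡2 (mod 3); (2|3)=-1, (2|3)=-1; sign (−1)^0·-1^4·-1^6 = +1.
(a,b)_41: α=3, u≡26; β=1, v≡6 (mod 41); (26|41)=-1, (6|41)=-1; sign (−1)^0·-1^1·-1^3 = +1.
(a,b)_2: α=14, β=6; u≡5, v≡7 (mod 8); ε(u)ε(v)=0·1, αω(v)=14·0, βω(u)=6·1; sum ≡ 0  ⇒  +1.
(a,b)_∞: sgn(10373)=+, sgn(-8833081)=−, so +1.
(a,b)_7: α=-2, u≡6; β=0, v≡1 (mod 7); (6|7)=-1, (1|7)=+1; sign (−1)^0·-1^0·+1^-2 = +1.
Ram(10373, -8833081) = {11, 17, 19, 23}; no ℚ_11-point on the conic.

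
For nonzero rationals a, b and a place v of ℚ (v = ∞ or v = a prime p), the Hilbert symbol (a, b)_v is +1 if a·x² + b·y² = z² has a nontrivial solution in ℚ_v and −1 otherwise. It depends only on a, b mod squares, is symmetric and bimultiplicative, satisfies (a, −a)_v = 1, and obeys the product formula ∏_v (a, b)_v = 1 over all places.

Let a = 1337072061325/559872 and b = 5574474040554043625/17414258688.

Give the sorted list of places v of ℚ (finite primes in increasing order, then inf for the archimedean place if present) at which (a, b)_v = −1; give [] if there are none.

(a, b) ≡ (39, 13090) mod (ℚ^×)²; places V = {2, 3, 5, 7, 11, 13, 17, ∞}.
(a,b)_11: α=2, u≡10; β=3, v≡8 (mod 11); (10|11)=-1, (8|11)=-1; sign (−1)^0·-1^3·-1^2 = -1.
(a,b)_17: α=2, u≡11; β=3, v≡3 (mod 17); (11|17)=-1, (3|17)=-1; sign (−1)^0·-1^3·-1^2 = -1.
(a,b)_13: α=1, u≡12; β=2, v≡12 (mod 13); (12|13)=+1, (12|13)=+1; sign (−1)^0·+1^2·+1^1 = +1.
(a,b)_3: α=-7, u≡1; β=-12, v≡1 (mod 3); (1|3)=+1, (1|3)=+1; sign (−1)^0·+1^-12·+1^-7 = +1.
(a,b)_2: α=-8, β=-15; u≡7, v≡1 (mod 8); ε(u)ε(v)=1·0, αω(v)=-8·0, βω(u)=-15·0; sum ≡ 0  ⇒  +1.
(a,b)_5: α=2, u≡4; β=3, v≡3 (mod 5); (4|5)=+1, (3|5)=-1; sign (−1)^0·+1^3·-1^2 = +1.
(a,b)_7: α=6, u≡1; β=9, v≡1 (mod 7); (1|7)=+1, (1|7)=+1; sign (−1)^0·+1^9·+1^6 = +1.
(a,b)_∞: sgn(39)=+, sgn(13090)=+, so +1.
|Ram(39, 13090)| = 2, even; anisotropic at {11, 17}.

[11, 17]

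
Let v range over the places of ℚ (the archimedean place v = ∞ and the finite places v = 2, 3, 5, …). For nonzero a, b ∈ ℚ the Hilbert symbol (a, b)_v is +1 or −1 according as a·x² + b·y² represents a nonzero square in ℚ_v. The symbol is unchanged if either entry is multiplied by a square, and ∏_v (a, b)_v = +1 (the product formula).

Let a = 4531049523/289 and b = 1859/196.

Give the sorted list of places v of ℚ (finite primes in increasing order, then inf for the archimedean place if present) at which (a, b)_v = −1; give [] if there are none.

Mod squares: a ≡ 55938883, b ≡ 11. Check v ∈ {∞, 2, 3, 7, 11, 13, 17, 29, 41, 47}.
v=11: a=11^1·(≡1), b=11^1·(≡9) mod 11; (1|11)=+1, (9|11)=+1; (−1)^{1·1·5}·(+1)^1·(+1)^1 = -1.
v=47: a=47^1·(≡12), b=47^0·(≡15) mod 47; (12|47)=+1, (15|47)=-1; (−1)^{1·0·23}·(+1)^0·(-1)^1 = -1.
v=41: a=41^1·(≡38), b=41^0·(≡3) mod 41; (38|41)=-1, (3|41)=-1; (−1)^{1·0·20}·(-1)^0·(-1)^1 = -1.
v=17: a=17^-2·(≡15), b=17^0·(≡12) mod 17; (15|17)=+1, (12|17)=-1; (−1)^{-2·0·8}·(+1)^0·(-1)^-2 = +1.
v=3: a=3^4·(≡1), b=3^0·(≡2) mod 3; (1|3)=+1, (2|3)=-1; (−1)^{4·0·1}·(+1)^0·(-1)^4 = +1.
v=7: a=7^1·(≡5), b=7^-2·(≡1) mod 7; (5|7)=-1, (1|7)=+1; (−1)^{1·-2·3}·(-1)^-2·(+1)^1 = +1.
v=29: a=29^1·(≡10), b=29^0·(≡12) mod 29; (10|29)=-1, (12|29)=-1; (−1)^{1·0·14}·(-1)^0·(-1)^1 = -1.
v=2: v_2(a)=0, v_2(b)=-2; units ≡ 3, 3 (mod 8); ε·ε+αω+βω = 1·1+0·1+-2·1 ≡ 1  ⇒  (a,b)_2 = -1.
v=∞: 55938883 > 0 and 11 > 0  ⇒  (a,b)_∞ = +1.
v=13: a=13^1·(≡4), b=13^2·(≡11) mod 13; (4|13)=+1, (11|13)=-1; (−1)^{1·2·6}·(+1)^2·(-1)^1 = -1.
|Ram(55938883, 11)| = 6, even; anisotropic at {2, 11, 13, 29, 41, 47}.

[2, 11, 13, 29, 41, 47]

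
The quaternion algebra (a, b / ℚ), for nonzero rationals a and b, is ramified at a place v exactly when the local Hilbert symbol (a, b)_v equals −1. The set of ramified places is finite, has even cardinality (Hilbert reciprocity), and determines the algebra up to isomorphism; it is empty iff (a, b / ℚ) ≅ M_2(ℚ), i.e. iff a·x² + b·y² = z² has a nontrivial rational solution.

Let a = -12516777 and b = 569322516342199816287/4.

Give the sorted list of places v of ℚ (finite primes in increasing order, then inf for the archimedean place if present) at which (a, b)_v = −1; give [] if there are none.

(a, b) ≡ (-1390753, 44863) mod (ℚ^×)²; places V = {2, 3, 7, 13, 17, 29, 31, ∞}.
(a,b)_3: α=2, u≡2; β=8, v≡1 (mod 3); (2|3)=-1, (1|3)=+1; sign (−1)^0·-1^8·+1^2 = +1.
(a,b)_13: α=1, u≡3; β=3, v≡8 (mod 13); (3|13)=+1, (8|13)=-1; sign (−1)^0·+1^3·-1^1 = -1.
(a,b)_7: α=1, u≡4; β=3, v≡1 (mod 7); (4|7)=+1, (1|7)=+1; sign (−1)^1·+1^3·+1^1 = -1.
(a,b)_29: α=1, u≡23; β=3, v≡11 (mod 29); (23|29)=+1, (11|29)=-1; sign (−1)^0·+1^3·-1^1 = -1.
(a,b)_17: α=1, u≡6; β=3, v≡9 (mod 17); (6|17)=-1, (9|17)=+1; sign (−1)^0·-1^3·+1^1 = -1.
(a,b)_31: α=1, u≡8; β=2, v≡26 (mod 31); (8|31)=+1, (26|31)=-1; sign (−1)^0·+1^2·-1^1 = -1.
(a,b)_2: α=0, β=-2; u≡7, v≡7 (mod 8); ε(u)ε(v)=1·1, αω(v)=0·0, βω(u)=-2·0; sum ≡ 1  ⇒  -1.
(a,b)_∞: sgn(-1390753)=−, sgn(44863)=+, so +1.
(-1390753, 44863 / ℚ) ramifies at {2, 7, 13, 17, 29, 31}: a division algebra.

[2, 7, 13, 17, 29, 31]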